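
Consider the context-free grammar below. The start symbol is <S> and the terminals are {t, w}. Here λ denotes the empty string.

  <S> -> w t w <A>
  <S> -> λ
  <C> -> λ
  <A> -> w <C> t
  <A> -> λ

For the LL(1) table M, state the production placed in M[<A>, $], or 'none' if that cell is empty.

FIRST(<S>) = {λ, w}
FIRST(<C>) = {λ}
FIRST(<A>) = {λ, w}
FOLLOW(<S>) includes $ since <S> is the start symbol.
FOLLOW(<S>): <S> appears on no right-hand side. Thus FOLLOW(<S>) = {$}.
FOLLOW(<A>): in <S>->w t w <A>, the suffix after <A> is empty, so FOLLOW(<A>) ⊇ FOLLOW(<S>) = {$}. Thus FOLLOW(<A>) = {$}.
For <A> -> w <C> t: FIRST(w <C> t) = {w}, so it goes in M[<A>, t] for t ∈ {w}.
For <A> -> λ: FIRST(λ) = {λ}, so it goes in M[<A>, t] for t ∈ {}; since λ ∈ FIRST, also for every t ∈ FOLLOW(<A>) = {$}.

<A> -> λ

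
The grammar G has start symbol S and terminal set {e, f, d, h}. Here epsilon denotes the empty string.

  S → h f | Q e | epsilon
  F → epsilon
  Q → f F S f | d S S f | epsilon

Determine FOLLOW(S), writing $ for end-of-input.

{$, d, e, f, h}

FIRST(F): from F→epsilon we get {epsilon}. So FIRST(F) = {epsilon}.
FIRST(Q): from Q→f F S f we get {f}; from Q→d S S f we get {d}; from Q→epsilon we get {epsilon}. So FIRST(Q) = {epsilon, d, f}.
FIRST(S): from S→h f we get {h}; from S→Q e we get {d, e, f}; from S→epsilon we get {epsilon}. So FIRST(S) = {epsilon, d, e, f, h}.
FOLLOW(S) includes $ since S is the start symbol.
FOLLOW(S): in Q→f F S f, S is followed by f with FIRST {f}; in Q→d S S f (occurrence 1), S is followed by S f with FIRST {d, e, f, h}; in Q→d S S f (occurrence 2), S is followed by f with FIRST {f}. Thus FOLLOW(S) = {$, d, e, f, h}.
FOLLOW(F): in Q→f F S f, F is followed by S f with FIRST {d, e, f, h}. Thus FOLLOW(F) = {d, e, f, h}.
FOLLOW(Q): in S→Q e, Q is followed by e with FIRST {e}. Thus FOLLOW(Q) = {e}.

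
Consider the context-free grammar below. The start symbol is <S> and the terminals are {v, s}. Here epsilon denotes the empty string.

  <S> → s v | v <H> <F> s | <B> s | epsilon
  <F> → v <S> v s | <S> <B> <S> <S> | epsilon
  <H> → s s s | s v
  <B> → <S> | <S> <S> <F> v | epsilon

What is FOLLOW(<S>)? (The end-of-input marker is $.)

{$, s, v}

FIRST(<H>): from <H>→s s s we get {s}; from <H>→s v we get {s}. So FIRST(<H>) = {s}.
FIRST(<S>): from <S>→s v we get {s}; from <S>→v <H> <F> s we get {v}; from <S>→<B> s we get {s, v}; from <S>→epsilon we get {epsilon}. So FIRST(<S>) = {epsilon, s, v}.
FIRST(<F>): from <F>→v <S> v s we get {v}; from <F>→<S> <B> <S> <S> we get {epsilon, s, v}; from <F>→epsilon we get {epsilon}. So FIRST(<F>) = {epsilon, s, v}.
FIRST(<B>): from <B>→<S> we get {epsilon, s, v}; from <B>→<S> <S> <F> v we get {s, v}; from <B>→epsilon we get {epsilon}. So FIRST(<B>) = {epsilon, s, v}.
FOLLOW(<S>) includes $ since <S> is the start symbol.
FOLLOW(<F>): in <S>→v <H> <F> s, <F> is followed by s with FIRST {s}; in <B>→<S> <S> <F> v, <F> is followed by v with FIRST {v}. Thus FOLLOW(<F>) = {s, v}.
FOLLOW(<H>): in <S>→v <H> <F> s, <H> is followed by <F> s with FIRST {s, v}. Thus FOLLOW(<H>) = {s, v}.
FOLLOW(<B>): in <S>→<B> s, <B> is followed by s with FIRST {s}; in <F>→<S> <B> <S> <S>, <B> is followed by <S> <S> with FIRST {epsilon, s, v}; in <F>→<S> <B> <S> <S>, the suffix after <B> is nullable, so FOLLOW(<B>) ⊇ FOLLOW(<F>) = {s, v}. Thus FOLLOW(<B>) = {s, v}.
FOLLOW(<S>): in <F>→v <S> v s, <S> is followed by v s with FIRST {v}; in <F>→<S> <B> <S> <S> (occurrence 1), <S> is followed by <B> <S> <S> with FIRST {epsilon, s, v}; in <F>→<S> <B> <S> <S> (occurrence 1), the suffix after <S> is nullable, so FOLLOW(<S>) ⊇ FOLLOW(<F>) = {s, v}; in <F>→<S> <B> <S> <S> (occurrence 2), <S> is followed by <S> with FIRST {epsilon, s, v}; in <F>→<S> <B> <S> <S> (occurrence 2), the suffix after <S> is nullable, so FOLLOW(<S>) ⊇ FOLLOW(<F>) = {s, v}; in <F>→<S> <B> <S> <S> (occurrence 3), the suffix after <S> is empty, so FOLLOW(<S>) ⊇ FOLLOW(<F>) = {s, v}; in <B>→<S>, the suffix after <S> is empty, so FOLLOW(<S>) ⊇ FOLLOW(<B>) = {s, v}; in <B>→<S> <S> <F> v (occurrence 1), <S> is followed by <S> <F> v with FIRST {s, v}; in <B>→<S> <S> <F> v (occurrence 2), <S> is followed by <F> v with FIRST {s, v}. Thus FOLLOW(<S>) = {$, s, v}.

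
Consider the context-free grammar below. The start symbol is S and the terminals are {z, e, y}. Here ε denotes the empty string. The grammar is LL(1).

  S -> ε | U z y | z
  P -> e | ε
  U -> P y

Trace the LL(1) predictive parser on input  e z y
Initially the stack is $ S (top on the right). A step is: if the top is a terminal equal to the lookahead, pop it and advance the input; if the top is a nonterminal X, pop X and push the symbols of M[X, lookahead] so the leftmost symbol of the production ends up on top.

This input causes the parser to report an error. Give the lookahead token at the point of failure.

step 1: stack=$ S  input=e z y $  — expand S -> U z y
step 2: stack=$ y z U  input=e z y $  — expand U -> P y
step 3: stack=$ y z y P  input=e z y $  — expand P -> e
step 4: stack=$ y z y e  input=e z y $  — match e
step 5: stack=$ y z y  input=z y $  — error: top is terminal y but lookahead is z

z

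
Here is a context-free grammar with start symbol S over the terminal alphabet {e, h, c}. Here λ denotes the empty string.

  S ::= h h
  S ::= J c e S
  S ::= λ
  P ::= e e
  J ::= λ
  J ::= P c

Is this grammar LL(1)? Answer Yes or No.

FIRST(S) = {λ, c, e, h}
FIRST(P) = {e}
FIRST(J) = {λ, e}
FOLLOW(S) = {$}
FOLLOW(P) = {c}
FOLLOW(J) = {c}
Each cell of M receives at most one production.

Yes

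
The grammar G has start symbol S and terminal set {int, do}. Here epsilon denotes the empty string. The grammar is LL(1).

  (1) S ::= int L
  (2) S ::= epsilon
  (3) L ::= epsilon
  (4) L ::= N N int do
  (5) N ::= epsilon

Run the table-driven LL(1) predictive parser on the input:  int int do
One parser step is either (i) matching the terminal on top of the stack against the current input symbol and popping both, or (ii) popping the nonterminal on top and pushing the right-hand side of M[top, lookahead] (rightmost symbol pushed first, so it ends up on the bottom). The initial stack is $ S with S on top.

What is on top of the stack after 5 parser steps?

int

     Stack         Input         Action
  1  $ S           int int do $  expand S ::= int L
  2  $ L int       int int do $  match int
  3  $ L           int do $      expand L ::= N N int do
  4  $ do int N N  int do $      expand N ::= epsilon
  5  $ do int N    int do $      expand N ::= epsilon
Stack after step 5: $ do int (top = int).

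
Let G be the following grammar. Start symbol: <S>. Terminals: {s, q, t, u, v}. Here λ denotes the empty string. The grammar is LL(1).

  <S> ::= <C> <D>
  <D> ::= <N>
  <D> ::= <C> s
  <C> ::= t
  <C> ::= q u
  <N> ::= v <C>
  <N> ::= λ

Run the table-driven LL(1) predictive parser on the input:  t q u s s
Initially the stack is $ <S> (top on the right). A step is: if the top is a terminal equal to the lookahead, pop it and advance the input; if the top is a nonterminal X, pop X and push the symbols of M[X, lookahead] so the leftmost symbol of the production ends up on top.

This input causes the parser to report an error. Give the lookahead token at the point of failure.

s

step 1: stack=$ <S>  input=t q u s s $  — expand <S> ::= <C> <D>
step 2: stack=$ <D> <C>  input=t q u s s $  — expand <C> ::= t
step 3: stack=$ <D> t  input=t q u s s $  — match t
step 4: stack=$ <D>  input=q u s s $  — expand <D> ::= <C> s
step 5: stack=$ s <C>  input=q u s s $  — expand <C> ::= q u
step 6: stack=$ s u q  input=q u s s $  — match q
step 7: stack=$ s u  input=u s s $  — match u
step 8: stack=$ s  input=s s $  — match s
step 9: stack=$  input=s $  — error: stack empty but input remains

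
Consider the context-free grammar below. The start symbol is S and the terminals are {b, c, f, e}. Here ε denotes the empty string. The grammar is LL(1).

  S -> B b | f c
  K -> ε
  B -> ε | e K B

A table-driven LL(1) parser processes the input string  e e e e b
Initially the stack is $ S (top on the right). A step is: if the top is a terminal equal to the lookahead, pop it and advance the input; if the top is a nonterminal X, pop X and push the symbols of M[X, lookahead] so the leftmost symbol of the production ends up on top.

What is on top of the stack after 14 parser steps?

b

step 1: stack=$ S  input=e e e e b $  — expand S -> B b
step 2: stack=$ b B  input=e e e e b $  — expand B -> e K B
step 3: stack=$ b B K e  input=e e e e b $  — match e
step 4: stack=$ b B K  input=e e e b $  — expand K -> ε
step 5: stack=$ b B  input=e e e b $  — expand B -> e K B
step 6: stack=$ b B K e  input=e e e b $  — match e
step 7: stack=$ b B K  input=e e b $  — expand K -> ε
step 8: stack=$ b B  input=e e b $  — expand B -> e K B
step 9: stack=$ b B K e  input=e e b $  — match e
step 10: stack=$ b B K  input=e b $  — expand K -> ε
step 11: stack=$ b B  input=e b $  — expand B -> e K B
step 12: stack=$ b B K e  input=e b $  — match e
step 13: stack=$ b B K  input=b $  — expand K -> ε
step 14: stack=$ b B  input=b $  — expand B -> ε
Stack after step 14: $ b (top = b).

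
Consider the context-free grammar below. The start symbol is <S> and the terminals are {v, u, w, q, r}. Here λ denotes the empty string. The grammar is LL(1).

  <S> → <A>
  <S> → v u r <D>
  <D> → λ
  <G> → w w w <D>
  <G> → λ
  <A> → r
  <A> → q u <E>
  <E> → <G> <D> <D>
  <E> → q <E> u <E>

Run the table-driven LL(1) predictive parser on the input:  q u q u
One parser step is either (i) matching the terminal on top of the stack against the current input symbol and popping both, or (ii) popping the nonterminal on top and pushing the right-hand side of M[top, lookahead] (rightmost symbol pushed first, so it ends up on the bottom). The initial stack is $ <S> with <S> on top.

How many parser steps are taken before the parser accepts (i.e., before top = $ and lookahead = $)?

step 1: stack=$ <S>  input=q u q u $  — expand <S> → <A>
step 2: stack=$ <A>  input=q u q u $  — expand <A> → q u <E>
step 3: stack=$ <E> u q  input=q u q u $  — match q
step 4: stack=$ <E> u  input=u q u $  — match u
step 5: stack=$ <E>  input=q u $  — expand <E> → q <E> u <E>
step 6: stack=$ <E> u <E> q  input=q u $  — match q
step 7: stack=$ <E> u <E>  input=u $  — expand <E> → <G> <D> <D>
step 8: stack=$ <E> u <D> <D> <G>  input=u $  — expand <G> → λ
step 9: stack=$ <E> u <D> <D>  input=u $  — expand <D> → λ
step 10: stack=$ <E> u <D>  input=u $  — expand <D> → λ
step 11: stack=$ <E> u  input=u $  — match u
step 12: stack=$ <E>  input=$  — expand <E> → <G> <D> <D>
step 13: stack=$ <D> <D> <G>  input=$  — expand <G> → λ
step 14: stack=$ <D> <D>  input=$  — expand <D> → λ
step 15: stack=$ <D>  input=$  — expand <D> → λ
Accept reached after 15 steps.

15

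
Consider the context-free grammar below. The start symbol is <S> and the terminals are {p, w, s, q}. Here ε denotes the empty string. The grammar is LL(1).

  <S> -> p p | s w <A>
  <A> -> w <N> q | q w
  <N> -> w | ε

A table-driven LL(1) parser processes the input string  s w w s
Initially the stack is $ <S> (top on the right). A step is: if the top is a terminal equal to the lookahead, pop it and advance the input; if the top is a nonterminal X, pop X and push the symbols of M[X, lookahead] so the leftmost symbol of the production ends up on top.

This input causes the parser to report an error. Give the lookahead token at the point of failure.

step 1: stack=$ <S>  input=s w w s $  — expand <S> -> s w <A>
step 2: stack=$ <A> w s  input=s w w s $  — match s
step 3: stack=$ <A> w  input=w w s $  — match w
step 4: stack=$ <A>  input=w s $  — expand <A> -> w <N> q
step 5: stack=$ q <N> w  input=w s $  — match w
step 6: stack=$ q <N>  input=s $  — error: M[<N>, s] is empty

s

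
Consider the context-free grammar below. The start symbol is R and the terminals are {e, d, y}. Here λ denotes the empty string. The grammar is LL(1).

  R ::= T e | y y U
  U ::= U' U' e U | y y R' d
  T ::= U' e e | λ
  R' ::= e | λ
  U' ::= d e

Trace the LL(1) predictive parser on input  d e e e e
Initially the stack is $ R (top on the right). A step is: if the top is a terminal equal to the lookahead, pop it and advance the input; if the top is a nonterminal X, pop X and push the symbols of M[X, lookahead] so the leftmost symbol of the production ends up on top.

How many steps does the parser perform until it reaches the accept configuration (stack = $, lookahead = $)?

8

     Stack        Input        Action
  1  $ R          d e e e e $  expand R ::= T e
  2  $ e T        d e e e e $  expand T ::= U' e e
  3  $ e e e U'   d e e e e $  expand U' ::= d e
  4  $ e e e e d  d e e e e $  match d
  5  $ e e e e    e e e e $    match e
  6  $ e e e      e e e $      match e
  7  $ e e        e e $        match e
  8  $ e          e $          match e
Accept reached after 8 steps.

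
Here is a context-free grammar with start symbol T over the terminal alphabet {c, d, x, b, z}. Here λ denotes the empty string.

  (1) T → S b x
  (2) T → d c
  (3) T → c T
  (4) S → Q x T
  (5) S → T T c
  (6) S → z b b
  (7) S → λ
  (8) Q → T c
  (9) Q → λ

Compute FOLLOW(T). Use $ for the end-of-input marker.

FIRST(T) = {b, c, d, x, z}  (via S b x)
FIRST(Q) = {λ, b, c, d, x, z}  (via T c)
FIRST(S) = {λ, b, c, d, x, z}  (via Q x T, T T c)
FOLLOW(T) includes $ since T is the start symbol.
FOLLOW(S): in T→S b x, S is followed by b x with FIRST {b}. Thus FOLLOW(S) = {b}.
FOLLOW(T): in T→c T, the suffix after T is empty (adds nothing new); in S→Q x T, the suffix after T is empty, so FOLLOW(T) ⊇ FOLLOW(S) = {b}; in S→T T c (occurrence 1), T is followed by T c with FIRST {b, c, d, x, z}; in S→T T c (occurrence 2), T is followed by c with FIRST {c}; in Q→T c, T is followed by c with FIRST {c}. Thus FOLLOW(T) = {$, b, c, d, x, z}.
FOLLOW(Q): in S→Q x T, Q is followed by x T with FIRST {x}. Thus FOLLOW(Q) = {x}.

{$, b, c, d, x, z}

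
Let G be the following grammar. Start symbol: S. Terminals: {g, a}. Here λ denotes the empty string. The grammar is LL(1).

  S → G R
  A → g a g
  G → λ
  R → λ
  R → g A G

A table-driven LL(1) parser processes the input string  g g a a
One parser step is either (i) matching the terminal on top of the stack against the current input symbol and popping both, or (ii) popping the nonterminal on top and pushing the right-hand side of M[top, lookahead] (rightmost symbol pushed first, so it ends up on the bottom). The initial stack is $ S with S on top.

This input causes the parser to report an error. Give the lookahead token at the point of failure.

step 1: stack=$ S  input=g g a a $  — expand S → G R
step 2: stack=$ R G  input=g g a a $  — expand G → λ
step 3: stack=$ R  input=g g a a $  — expand R → g A G
step 4: stack=$ G A g  input=g g a a $  — match g
step 5: stack=$ G A  input=g a a $  — expand A → g a g
step 6: stack=$ G g a g  input=g a a $  — match g
step 7: stack=$ G g a  input=a a $  — match a
step 8: stack=$ G g  input=a $  — error: top is terminal g but lookahead is a

a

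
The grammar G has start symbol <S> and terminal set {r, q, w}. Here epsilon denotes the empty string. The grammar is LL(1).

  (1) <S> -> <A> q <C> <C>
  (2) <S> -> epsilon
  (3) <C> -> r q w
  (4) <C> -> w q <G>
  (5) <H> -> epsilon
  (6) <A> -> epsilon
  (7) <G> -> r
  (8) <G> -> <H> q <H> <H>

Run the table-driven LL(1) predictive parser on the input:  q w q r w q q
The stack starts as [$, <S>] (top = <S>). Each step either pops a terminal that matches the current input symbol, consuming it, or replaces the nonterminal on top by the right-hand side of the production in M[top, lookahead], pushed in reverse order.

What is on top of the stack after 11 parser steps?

<G>

      Stack            Input            Action
   1  $ <S>            q w q r w q q $  expand <S> -> <A> q <C> <C>
   2  $ <C> <C> q <A>  q w q r w q q $  expand <A> -> epsilon
   3  $ <C> <C> q      q w q r w q q $  match q
   4  $ <C> <C>        w q r w q q $    expand <C> -> w q <G>
   5  $ <C> <G> q w    w q r w q q $    match w
   6  $ <C> <G> q      q r w q q $      match q
   7  $ <C> <G>        r w q q $        expand <G> -> r
   8  $ <C> r          r w q q $        match r
   9  $ <C>            w q q $          expand <C> -> w q <G>
  10  $ <G> q w        w q q $          match w
  11  $ <G> q          q q $            match q
Stack after step 11: $ <G> (top = <G>).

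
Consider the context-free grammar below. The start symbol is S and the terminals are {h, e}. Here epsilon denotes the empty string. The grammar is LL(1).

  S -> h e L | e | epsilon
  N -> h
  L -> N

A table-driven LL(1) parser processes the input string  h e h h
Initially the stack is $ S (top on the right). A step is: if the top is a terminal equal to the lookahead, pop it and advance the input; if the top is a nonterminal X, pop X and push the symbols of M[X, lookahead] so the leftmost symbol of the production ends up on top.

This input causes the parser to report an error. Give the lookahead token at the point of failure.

h

     Stack    Input      Action
  1  $ S      h e h h $  expand S -> h e L
  2  $ L e h  h e h h $  match h
  3  $ L e    e h h $    match e
  4  $ L      h h $      expand L -> N
  5  $ N      h h $      expand N -> h
  6  $ h      h h $      match h
  7  $        h $        error: stack empty but input remains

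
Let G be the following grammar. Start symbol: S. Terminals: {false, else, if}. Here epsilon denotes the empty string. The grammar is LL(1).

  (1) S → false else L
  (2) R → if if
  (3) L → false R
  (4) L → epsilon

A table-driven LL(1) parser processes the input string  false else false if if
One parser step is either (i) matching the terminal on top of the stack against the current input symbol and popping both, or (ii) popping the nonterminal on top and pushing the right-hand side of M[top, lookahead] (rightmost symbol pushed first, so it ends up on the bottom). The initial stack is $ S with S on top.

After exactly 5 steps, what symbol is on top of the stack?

R

step 1: stack=$ S  input=false else false if if $  — expand S → false else L
step 2: stack=$ L else false  input=false else false if if $  — match false
step 3: stack=$ L else  input=else false if if $  — match else
step 4: stack=$ L  input=false if if $  — expand L → false R
step 5: stack=$ R false  input=false if if $  — match false
Stack after step 5: $ R (top = R).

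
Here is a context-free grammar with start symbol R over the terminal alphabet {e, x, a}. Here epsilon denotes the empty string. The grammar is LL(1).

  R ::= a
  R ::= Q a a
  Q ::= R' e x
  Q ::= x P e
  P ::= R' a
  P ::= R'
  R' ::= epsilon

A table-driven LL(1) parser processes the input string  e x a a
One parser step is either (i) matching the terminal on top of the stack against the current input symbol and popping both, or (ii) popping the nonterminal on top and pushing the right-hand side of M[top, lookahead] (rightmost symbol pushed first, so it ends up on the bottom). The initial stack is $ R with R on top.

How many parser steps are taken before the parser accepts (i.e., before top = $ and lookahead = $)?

step 1: stack=$ R  input=e x a a $  — expand R ::= Q a a
step 2: stack=$ a a Q  input=e x a a $  — expand Q ::= R' e x
step 3: stack=$ a a x e R'  input=e x a a $  — expand R' ::= epsilon
step 4: stack=$ a a x e  input=e x a a $  — match e
step 5: stack=$ a a x  input=x a a $  — match x
step 6: stack=$ a a  input=a a $  — match a
step 7: stack=$ a  input=a $  — match a
Accept reached after 7 steps.

7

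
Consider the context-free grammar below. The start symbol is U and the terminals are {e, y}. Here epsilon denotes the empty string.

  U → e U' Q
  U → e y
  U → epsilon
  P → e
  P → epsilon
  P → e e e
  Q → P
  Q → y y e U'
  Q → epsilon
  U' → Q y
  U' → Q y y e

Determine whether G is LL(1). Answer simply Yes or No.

No

FIRST(U) = {epsilon, e}
FIRST(P) = {epsilon, e}
FIRST(Q) = {epsilon, e, y}
FIRST(U') = {e, y}
FOLLOW(U) = {$}
FOLLOW(P) = {$, y}
FOLLOW(Q) = {$, y}
FOLLOW(U') = {$, e, y}
Cell M[P, e] receives both P → e and P → e e e — the grammar is not LL(1).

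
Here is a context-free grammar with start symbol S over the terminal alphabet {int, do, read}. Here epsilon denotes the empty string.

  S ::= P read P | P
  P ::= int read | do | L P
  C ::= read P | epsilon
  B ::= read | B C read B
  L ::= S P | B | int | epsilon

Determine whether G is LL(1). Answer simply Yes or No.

FIRST(S) = {do, int, read}
FIRST(P) = {do, int, read}
FIRST(C) = {epsilon, read}
FIRST(B) = {read}
FIRST(L) = {epsilon, do, int, read}
FOLLOW(S) = {$, do, int, read}
FOLLOW(P) = {$, do, int, read}
FOLLOW(C) = {read}
FOLLOW(B) = {do, int, read}
FOLLOW(L) = {do, int, read}
Cell M[B, read] receives both B ::= read and B ::= B C read B — the grammar is not LL(1).

No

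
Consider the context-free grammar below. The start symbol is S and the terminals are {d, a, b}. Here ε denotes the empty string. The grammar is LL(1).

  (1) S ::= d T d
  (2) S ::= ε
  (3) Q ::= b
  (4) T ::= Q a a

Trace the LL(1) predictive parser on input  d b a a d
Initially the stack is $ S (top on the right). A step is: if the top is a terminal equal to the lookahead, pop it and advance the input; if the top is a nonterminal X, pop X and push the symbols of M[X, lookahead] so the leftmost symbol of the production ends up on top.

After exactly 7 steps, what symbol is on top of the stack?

step 1: stack=$ S  input=d b a a d $  — expand S ::= d T d
step 2: stack=$ d T d  input=d b a a d $  — match d
step 3: stack=$ d T  input=b a a d $  — expand T ::= Q a a
step 4: stack=$ d a a Q  input=b a a d $  — expand Q ::= b
step 5: stack=$ d a a b  input=b a a d $  — match b
step 6: stack=$ d a a  input=a a d $  — match a
step 7: stack=$ d a  input=a d $  — match a
Stack after step 7: $ d (top = d).

d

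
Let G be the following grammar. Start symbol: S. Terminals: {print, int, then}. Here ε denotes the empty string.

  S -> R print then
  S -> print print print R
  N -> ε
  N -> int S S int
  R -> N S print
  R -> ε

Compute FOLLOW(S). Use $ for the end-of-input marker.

FIRST(N) = {ε, int}
FIRST(S) = {int, print}  (via R print then)
FIRST(R) = {ε, int, print}  (via N S print)
FOLLOW(S) includes $ since S is the start symbol.
FOLLOW(S): in N->int S S int (occurrence 1), S is followed by S int with FIRST {int, print}; in N->int S S int (occurrence 2), S is followed by int with FIRST {int}; in R->N S print, S is followed by print with FIRST {print}. Thus FOLLOW(S) = {$, int, print}.
FOLLOW(N): in R->N S print, N is followed by S print with FIRST {int, print}. Thus FOLLOW(N) = {int, print}.
FOLLOW(R): in S->R print then, R is followed by print then with FIRST {print}; in S->print print print R, the suffix after R is empty, so FOLLOW(R) ⊇ FOLLOW(S) = {$, int, print}. Thus FOLLOW(R) = {$, int, print}.

{$, int, print}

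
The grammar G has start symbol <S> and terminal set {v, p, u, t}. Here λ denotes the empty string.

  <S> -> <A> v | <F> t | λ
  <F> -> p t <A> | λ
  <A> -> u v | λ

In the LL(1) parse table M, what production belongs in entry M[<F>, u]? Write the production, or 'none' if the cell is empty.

FIRST(<F>): from <F>->p t <A> we get {p}; from <F>->λ we get {λ}. So FIRST(<F>) = {λ, p}.
FIRST(<A>): from <A>->u v we get {u}; from <A>->λ we get {λ}. So FIRST(<A>) = {λ, u}.
FIRST(<S>): from <S>-><A> v we get {u, v}; from <S>-><F> t we get {p, t}; from <S>->λ we get {λ}. So FIRST(<S>) = {λ, p, t, u, v}.
FOLLOW(<S>) includes $ since <S> is the start symbol.
FOLLOW(<F>): in <S>-><F> t, <F> is followed by t with FIRST {t}. Thus FOLLOW(<F>) = {t}.
For <F> -> p t <A>: FIRST(p t <A>) = {p}, so it goes in M[<F>, t] for t ∈ {p}.
For <F> -> λ: FIRST(λ) = {λ}, so it goes in M[<F>, t] for t ∈ {}; since λ ∈ FIRST, also for every t ∈ FOLLOW(<F>) = {t}.
None of these place a production in M[<F>, u].

none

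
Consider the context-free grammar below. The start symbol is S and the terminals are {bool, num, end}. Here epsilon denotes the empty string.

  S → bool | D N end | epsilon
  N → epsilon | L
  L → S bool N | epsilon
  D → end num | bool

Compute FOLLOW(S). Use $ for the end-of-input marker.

FIRST(D): from D→end num we get {end}; from D→bool we get {bool}. So FIRST(D) = {bool, end}.
FIRST(S): from S→bool we get {bool}; from S→D N end we get {bool, end}; from S→epsilon we get {epsilon}. So FIRST(S) = {epsilon, bool, end}.
FIRST(L): from L→S bool N we get {bool, end}; from L→epsilon we get {epsilon}. So FIRST(L) = {epsilon, bool, end}.
FIRST(N): from N→epsilon we get {epsilon}; from N→L we get {epsilon, bool, end}. So FIRST(N) = {epsilon, bool, end}.
FOLLOW(S) includes $ since S is the start symbol.
FOLLOW(S): in L→S bool N, S is followed by bool N with FIRST {bool}. Thus FOLLOW(S) = {$, bool}.
FOLLOW(D): in S→D N end, D is followed by N end with FIRST {bool, end}. Thus FOLLOW(D) = {bool, end}.
FOLLOW(N): in S→D N end, N is followed by end with FIRST {end}; in L→S bool N, the suffix after N is empty, so FOLLOW(N) ⊇ FOLLOW(L) = {end}. Thus FOLLOW(N) = {end}.
FOLLOW(L): in N→L, the suffix after L is empty, so FOLLOW(L) ⊇ FOLLOW(N) = {end}. Thus FOLLOW(L) = {end}.

{$, bool}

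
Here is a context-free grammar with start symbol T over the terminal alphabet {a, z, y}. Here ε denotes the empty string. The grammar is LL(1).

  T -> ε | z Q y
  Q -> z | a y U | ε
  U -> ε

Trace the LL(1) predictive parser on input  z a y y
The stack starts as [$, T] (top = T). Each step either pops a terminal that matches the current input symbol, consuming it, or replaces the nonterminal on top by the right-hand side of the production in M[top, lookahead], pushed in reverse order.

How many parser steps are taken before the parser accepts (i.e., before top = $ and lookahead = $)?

7

     Stack      Input      Action
  1  $ T        z a y y $  expand T -> z Q y
  2  $ y Q z    z a y y $  match z
  3  $ y Q      a y y $    expand Q -> a y U
  4  $ y U y a  a y y $    match a
  5  $ y U y    y y $      match y
  6  $ y U      y $        expand U -> ε
  7  $ y        y $        match y
Accept reached after 7 steps.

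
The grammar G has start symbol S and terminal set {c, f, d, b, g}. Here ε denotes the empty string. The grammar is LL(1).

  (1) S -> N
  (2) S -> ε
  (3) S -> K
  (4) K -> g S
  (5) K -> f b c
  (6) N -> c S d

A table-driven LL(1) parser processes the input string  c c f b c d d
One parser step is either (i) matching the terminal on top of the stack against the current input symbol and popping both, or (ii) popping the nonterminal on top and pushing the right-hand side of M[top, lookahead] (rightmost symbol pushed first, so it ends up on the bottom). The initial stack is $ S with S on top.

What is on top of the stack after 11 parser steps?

step 1: stack=$ S  input=c c f b c d d $  — expand S -> N
step 2: stack=$ N  input=c c f b c d d $  — expand N -> c S d
step 3: stack=$ d S c  input=c c f b c d d $  — match c
step 4: stack=$ d S  input=c f b c d d $  — expand S -> N
step 5: stack=$ d N  input=c f b c d d $  — expand N -> c S d
step 6: stack=$ d d S c  input=c f b c d d $  — match c
step 7: stack=$ d d S  input=f b c d d $  — expand S -> K
step 8: stack=$ d d K  input=f b c d d $  — expand K -> f b c
step 9: stack=$ d d c b f  input=f b c d d $  — match f
step 10: stack=$ d d c b  input=b c d d $  — match b
step 11: stack=$ d d c  input=c d d $  — match c
Stack after step 11: $ d d (top = d).

d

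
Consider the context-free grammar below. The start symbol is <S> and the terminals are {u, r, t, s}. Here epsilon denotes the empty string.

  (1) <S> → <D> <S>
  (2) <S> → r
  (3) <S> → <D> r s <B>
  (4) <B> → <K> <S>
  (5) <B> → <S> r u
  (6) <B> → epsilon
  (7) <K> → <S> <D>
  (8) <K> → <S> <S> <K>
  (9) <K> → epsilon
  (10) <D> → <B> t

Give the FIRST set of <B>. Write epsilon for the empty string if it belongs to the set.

{epsilon, r, t}

FIRST(<S>) = {r, t}  (via <D> <S>, <D> r s <B>)
FIRST(<K>) = {epsilon, r, t}  (via <S> <D>, <S> <S> <K>)
FIRST(<B>) = {epsilon, r, t}  (via <K> <S>, <S> r u)
FIRST(<D>) = {r, t}  (via <B> t)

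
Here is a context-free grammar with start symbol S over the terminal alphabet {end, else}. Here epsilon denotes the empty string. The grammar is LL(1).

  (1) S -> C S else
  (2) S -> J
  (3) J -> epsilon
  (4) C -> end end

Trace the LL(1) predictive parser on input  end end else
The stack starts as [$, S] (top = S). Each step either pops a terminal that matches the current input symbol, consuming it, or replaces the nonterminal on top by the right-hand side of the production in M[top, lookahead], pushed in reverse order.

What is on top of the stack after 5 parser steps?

     Stack             Input           Action
  1  $ S               end end else $  expand S -> C S else
  2  $ else S C        end end else $  expand C -> end end
  3  $ else S end end  end end else $  match end
  4  $ else S end      end else $      match end
  5  $ else S          else $          expand S -> J
Stack after step 5: $ else J (top = J).

J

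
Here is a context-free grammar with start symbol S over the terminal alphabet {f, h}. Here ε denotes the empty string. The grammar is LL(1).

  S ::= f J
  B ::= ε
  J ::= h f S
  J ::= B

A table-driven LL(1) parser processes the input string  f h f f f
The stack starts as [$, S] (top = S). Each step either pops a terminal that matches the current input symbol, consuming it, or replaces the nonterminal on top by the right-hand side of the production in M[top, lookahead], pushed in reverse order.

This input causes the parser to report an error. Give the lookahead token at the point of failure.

     Stack    Input        Action
  1  $ S      f h f f f $  expand S ::= f J
  2  $ J f    f h f f f $  match f
  3  $ J      h f f f $    expand J ::= h f S
  4  $ S f h  h f f f $    match h
  5  $ S f    f f f $      match f
  6  $ S      f f $        expand S ::= f J
  7  $ J f    f f $        match f
  8  $ J      f $          error: M[J, f] is empty

f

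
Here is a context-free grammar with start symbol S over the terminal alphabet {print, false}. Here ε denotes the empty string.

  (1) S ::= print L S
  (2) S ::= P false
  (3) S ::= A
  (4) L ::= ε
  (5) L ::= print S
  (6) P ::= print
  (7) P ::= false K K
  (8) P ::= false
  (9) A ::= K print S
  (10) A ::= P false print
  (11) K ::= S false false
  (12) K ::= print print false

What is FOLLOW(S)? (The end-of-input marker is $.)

{$, false, print}

FIRST(L): from L::=ε we get {ε}; from L::=print S we get {print}. So FIRST(L) = {ε, print}.
FIRST(P): from P::=print we get {print}; from P::=false K K we get {false}; from P::=false we get {false}. So FIRST(P) = {false, print}.
FIRST(S): from S::=print L S we get {print}; from S::=P false we get {false, print}; from S::=A we get {false, print}. So FIRST(S) = {false, print}.
FIRST(K): from K::=S false false we get {false, print}; from K::=print print false we get {print}. So FIRST(K) = {false, print}.
FIRST(A): from A::=K print S we get {false, print}; from A::=P false print we get {false, print}. So FIRST(A) = {false, print}.
FOLLOW(S) includes $ since S is the start symbol.
FOLLOW(L): in S::=print L S, L is followed by S with FIRST {false, print}. Thus FOLLOW(L) = {false, print}.
FOLLOW(P): in S::=P false, P is followed by false with FIRST {false}; in A::=P false print, P is followed by false print with FIRST {false}. Thus FOLLOW(P) = {false}.
FOLLOW(K): in P::=false K K (occurrence 1), K is followed by K with FIRST {false, print}; in P::=false K K (occurrence 2), the suffix after K is empty, so FOLLOW(K) ⊇ FOLLOW(P) = {false}; in A::=K print S, K is followed by print S with FIRST {print}. Thus FOLLOW(K) = {false, print}.
FOLLOW(S): in S::=print L S, the suffix after S is empty (adds nothing new); in L::=print S, the suffix after S is empty, so FOLLOW(S) ⊇ FOLLOW(L) = {false, print}; in A::=K print S, the suffix after S is empty, so FOLLOW(S) ⊇ FOLLOW(A) = {$, false, print}; in K::=S false false, S is followed by false false with FIRST {false}. Thus FOLLOW(S) = {$, false, print}.
FOLLOW(A): in S::=A, the suffix after A is empty, so FOLLOW(A) ⊇ FOLLOW(S) = {$, false, print}. Thus FOLLOW(A) = {$, false, print}.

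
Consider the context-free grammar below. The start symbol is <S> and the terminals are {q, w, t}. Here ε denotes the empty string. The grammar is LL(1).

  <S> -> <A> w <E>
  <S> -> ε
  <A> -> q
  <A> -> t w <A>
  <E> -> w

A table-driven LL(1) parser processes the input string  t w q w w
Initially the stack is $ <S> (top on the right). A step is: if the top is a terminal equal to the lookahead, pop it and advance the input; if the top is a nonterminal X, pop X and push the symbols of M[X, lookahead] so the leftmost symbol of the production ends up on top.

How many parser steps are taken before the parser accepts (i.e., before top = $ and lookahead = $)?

step 1: stack=$ <S>  input=t w q w w $  — expand <S> -> <A> w <E>
step 2: stack=$ <E> w <A>  input=t w q w w $  — expand <A> -> t w <A>
step 3: stack=$ <E> w <A> w t  input=t w q w w $  — match t
step 4: stack=$ <E> w <A> w  input=w q w w $  — match w
step 5: stack=$ <E> w <A>  input=q w w $  — expand <A> -> q
step 6: stack=$ <E> w q  input=q w w $  — match q
step 7: stack=$ <E> w  input=w w $  — match w
step 8: stack=$ <E>  input=w $  — expand <E> -> w
step 9: stack=$ w  input=w $  — match w
Accept reached after 9 steps.

9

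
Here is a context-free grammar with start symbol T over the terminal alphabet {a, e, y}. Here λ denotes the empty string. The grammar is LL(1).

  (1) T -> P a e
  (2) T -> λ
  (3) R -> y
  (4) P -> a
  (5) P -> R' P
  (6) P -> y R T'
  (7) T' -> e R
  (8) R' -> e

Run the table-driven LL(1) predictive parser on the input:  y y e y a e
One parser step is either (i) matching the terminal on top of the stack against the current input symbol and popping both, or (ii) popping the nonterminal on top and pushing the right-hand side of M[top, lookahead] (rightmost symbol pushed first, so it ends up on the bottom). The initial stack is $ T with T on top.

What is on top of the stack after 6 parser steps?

     Stack         Input          Action
  1  $ T           y y e y a e $  expand T -> P a e
  2  $ e a P       y y e y a e $  expand P -> y R T'
  3  $ e a T' R y  y y e y a e $  match y
  4  $ e a T' R    y e y a e $    expand R -> y
  5  $ e a T' y    y e y a e $    match y
  6  $ e a T'      e y a e $      expand T' -> e R
Stack after step 6: $ e a R e (top = e).

e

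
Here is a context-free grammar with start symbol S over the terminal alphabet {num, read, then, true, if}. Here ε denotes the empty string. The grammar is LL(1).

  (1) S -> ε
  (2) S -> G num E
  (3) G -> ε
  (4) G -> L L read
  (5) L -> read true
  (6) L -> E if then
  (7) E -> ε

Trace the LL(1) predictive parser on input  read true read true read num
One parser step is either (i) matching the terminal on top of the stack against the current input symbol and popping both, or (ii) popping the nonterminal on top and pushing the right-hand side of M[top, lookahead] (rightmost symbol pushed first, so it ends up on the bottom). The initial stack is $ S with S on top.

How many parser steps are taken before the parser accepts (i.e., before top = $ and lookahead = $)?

11

step 1: stack=$ S  input=read true read true read num $  — expand S -> G num E
step 2: stack=$ E num G  input=read true read true read num $  — expand G -> L L read
step 3: stack=$ E num read L L  input=read true read true read num $  — expand L -> read true
step 4: stack=$ E num read L true read  input=read true read true read num $  — match read
step 5: stack=$ E num read L true  input=true read true read num $  — match true
step 6: stack=$ E num read L  input=read true read num $  — expand L -> read true
step 7: stack=$ E num read true read  input=read true read num $  — match read
step 8: stack=$ E num read true  input=true read num $  — match true
step 9: stack=$ E num read  input=read num $  — match read
step 10: stack=$ E num  input=num $  — match num
step 11: stack=$ E  input=$  — expand E -> ε
Accept reached after 11 steps.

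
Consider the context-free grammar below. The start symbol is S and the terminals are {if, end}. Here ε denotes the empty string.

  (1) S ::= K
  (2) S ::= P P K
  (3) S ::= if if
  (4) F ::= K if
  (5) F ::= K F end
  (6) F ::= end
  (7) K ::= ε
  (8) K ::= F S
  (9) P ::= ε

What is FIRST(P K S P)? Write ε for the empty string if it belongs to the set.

FIRST(P): from P::=ε we get {ε}. So FIRST(P) = {ε}.
FIRST(S): from S::=K we get {ε, end, if}; from S::=P P K we get {ε, end, if}; from S::=if if we get {if}. So FIRST(S) = {ε, end, if}.
FIRST(F): from F::=K if we get {end, if}; from F::=K F end we get {end, if}; from F::=end we get {end}. So FIRST(F) = {end, if}.
FIRST(K): from K::=ε we get {ε}; from K::=F S we get {end, if}. So FIRST(K) = {ε, end, if}.
FIRST(P K S P): take FIRST of each symbol in turn, carrying on past any symbol whose FIRST contains ε; result {ε, end, if}.

{ε, end, if}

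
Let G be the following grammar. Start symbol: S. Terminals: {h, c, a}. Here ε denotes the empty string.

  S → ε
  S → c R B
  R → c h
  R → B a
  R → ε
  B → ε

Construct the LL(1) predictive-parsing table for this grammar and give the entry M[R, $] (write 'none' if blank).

FIRST(S) = {ε, c}
FIRST(B) = {ε}
FIRST(R) = {ε, a, c}  (via B a)
FOLLOW(S) includes $ since S is the start symbol.
FOLLOW(S): S appears on no right-hand side. Thus FOLLOW(S) = {$}.
FOLLOW(R): in S→c R B, R is followed by B with FIRST {ε}; in S→c R B, the suffix after R is nullable, so FOLLOW(R) ⊇ FOLLOW(S) = {$}. Thus FOLLOW(R) = {$}.
For R → c h: FIRST(c h) = {c}, so it goes in M[R, t] for t ∈ {c}.
For R → B a: FIRST(B a) = {a}, so it goes in M[R, t] for t ∈ {a}.
For R → ε: FIRST(ε) = {ε}, so it goes in M[R, t] for t ∈ {}; since ε ∈ FIRST, also for every t ∈ FOLLOW(R) = {$}.

R → ε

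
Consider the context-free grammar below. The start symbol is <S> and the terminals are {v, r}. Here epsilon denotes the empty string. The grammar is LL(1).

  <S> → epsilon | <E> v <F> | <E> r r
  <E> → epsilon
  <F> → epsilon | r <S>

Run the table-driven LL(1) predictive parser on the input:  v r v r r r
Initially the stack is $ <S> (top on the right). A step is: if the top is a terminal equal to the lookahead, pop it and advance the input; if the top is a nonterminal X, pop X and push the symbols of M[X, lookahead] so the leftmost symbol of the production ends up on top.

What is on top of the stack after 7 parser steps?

step 1: stack=$ <S>  input=v r v r r r $  — expand <S> → <E> v <F>
step 2: stack=$ <F> v <E>  input=v r v r r r $  — expand <E> → epsilon
step 3: stack=$ <F> v  input=v r v r r r $  — match v
step 4: stack=$ <F>  input=r v r r r $  — expand <F> → r <S>
step 5: stack=$ <S> r  input=r v r r r $  — match r
step 6: stack=$ <S>  input=v r r r $  — expand <S> → <E> v <F>
step 7: stack=$ <F> v <E>  input=v r r r $  — expand <E> → epsilon
Stack after step 7: $ <F> v (top = v).

v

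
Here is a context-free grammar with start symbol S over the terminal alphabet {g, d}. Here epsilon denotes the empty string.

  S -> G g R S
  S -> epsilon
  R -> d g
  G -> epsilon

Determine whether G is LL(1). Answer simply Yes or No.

FIRST(S) = {epsilon, g}
FIRST(R) = {d}
FIRST(G) = {epsilon}
FOLLOW(S) = {$}
FOLLOW(R) = {$, g}
FOLLOW(G) = {g}
Each cell of M receives at most one production.

Yes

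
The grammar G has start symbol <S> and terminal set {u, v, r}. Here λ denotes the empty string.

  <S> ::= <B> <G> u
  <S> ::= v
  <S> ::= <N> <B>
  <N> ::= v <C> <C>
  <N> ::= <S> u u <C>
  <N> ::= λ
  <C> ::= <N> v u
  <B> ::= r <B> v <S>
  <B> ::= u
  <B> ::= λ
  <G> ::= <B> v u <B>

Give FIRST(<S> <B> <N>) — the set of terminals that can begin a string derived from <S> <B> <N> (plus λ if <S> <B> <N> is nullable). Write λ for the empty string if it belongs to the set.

FIRST(<B>): from <B>::=r <B> v <S> we get {r}; from <B>::=u we get {u}; from <B>::=λ we get {λ}. So FIRST(<B>) = {λ, r, u}.
FIRST(<G>): from <G>::=<B> v u <B> we get {r, u, v}. So FIRST(<G>) = {r, u, v}.
FIRST(<S>): from <S>::=<B> <G> u we get {r, u, v}; from <S>::=v we get {v}; from <S>::=<N> <B> we get {λ, r, u, v}. So FIRST(<S>) = {λ, r, u, v}.
FIRST(<N>): from <N>::=v <C> <C> we get {v}; from <N>::=<S> u u <C> we get {r, u, v}; from <N>::=λ we get {λ}. So FIRST(<N>) = {λ, r, u, v}.
FIRST(<C>): from <C>::=<N> v u we get {r, u, v}. So FIRST(<C>) = {r, u, v}.
FIRST(<S> <B> <N>): take FIRST of each symbol in turn, carrying on past any symbol whose FIRST contains λ; result {λ, r, u, v}.

{λ, r, u, v}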